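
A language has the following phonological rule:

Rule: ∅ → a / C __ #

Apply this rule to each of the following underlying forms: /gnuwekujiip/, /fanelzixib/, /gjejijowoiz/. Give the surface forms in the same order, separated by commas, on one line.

gnuwekujiipa, fanelzixiba, gjejijowoiza

/gnuwekujiip/: the form ends in the consonant /p/, so [a] is inserted word-finally. → [gnuwekujiipa].
/fanelzixib/: the form ends in the consonant /b/, so [a] is inserted word-finally. → [fanelzixiba].
/gjejijowoiz/: the form ends in the consonant /z/, so [a] is inserted word-finally. → [gjejijowoiza].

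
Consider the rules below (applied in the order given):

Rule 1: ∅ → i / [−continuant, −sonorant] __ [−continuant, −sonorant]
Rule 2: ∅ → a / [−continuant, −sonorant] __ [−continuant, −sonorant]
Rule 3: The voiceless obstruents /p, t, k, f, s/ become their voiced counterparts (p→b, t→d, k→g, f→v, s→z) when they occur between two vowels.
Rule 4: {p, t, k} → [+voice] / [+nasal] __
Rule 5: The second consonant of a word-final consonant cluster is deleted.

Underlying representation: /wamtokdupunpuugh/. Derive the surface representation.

Rule 1 (stop-cluster i-epenthesis): /k/ and /d/ form a stop–stop cluster, so [i] is inserted between them. /wamtokdupunpuugh/ → wamtokidupunpuugh.
Rule 2 (stop-cluster a-epenthesis): no segment meets the environment; /wamtokidupunpuugh/ is unchanged.
Rule 3 (intervocalic voicing): /k/ is a voiceless obstruent between vowels /o/ and /i/, so it voices to [g]. /p/ is a voiceless obstruent between vowels /u/ and /u/, so it voices to [b]. /wamtokidupunpuugh/ → wamtogidubunpuugh.
Rule 4 (post-nasal voicing): /t/ is a voiceless stop immediately after the nasal /m/, so it voices to [d]. /p/ is a voiceless stop immediately after the nasal /n/, so it voices to [b]. /wamtogidubunpuugh/ → wamdogidubunbuugh.
Rule 5 (final cluster simplification): /h/ is the second consonant of a word-final cluster /gh/, so it deletes. /wamdogidubunbuugh/ → wamdogidubunbuug.

wamdogidubunbuug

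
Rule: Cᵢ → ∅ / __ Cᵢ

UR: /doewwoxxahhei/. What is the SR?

doewoxahei

/ww/ is a geminate; the first /w/ deletes.
/xx/ is a geminate; the first /x/ deletes.
/hh/ is a geminate; the first /h/ deletes.
The other instances of /d/, /w/, /x/, /h/ do not occur in the required environment and remain unchanged.
Surface form: [doewoxahei].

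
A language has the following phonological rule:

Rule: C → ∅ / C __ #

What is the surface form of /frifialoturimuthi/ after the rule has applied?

No segment of /frifialoturimuthi/ meets the structural description of the rule, so the form surfaces unchanged.

frifialoturimuthi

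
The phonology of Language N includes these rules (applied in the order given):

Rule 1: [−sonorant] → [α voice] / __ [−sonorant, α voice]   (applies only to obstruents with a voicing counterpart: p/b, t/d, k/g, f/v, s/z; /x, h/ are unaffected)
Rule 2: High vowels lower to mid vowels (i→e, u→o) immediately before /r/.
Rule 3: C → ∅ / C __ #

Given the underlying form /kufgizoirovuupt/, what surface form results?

Rule 1 (regressive voicing assimilation): /f/ precedes the voiced obstruent /g/, so it voices to [v] by assimilation. /kufgizoirovuupt/ → kuvgizoirovuupt.
Rule 2 (pre-rhotic lowering): /i/ is a high vowel immediately before /r/, so it lowers to [e]. /kuvgizoirovuupt/ → kuvgizoerovuupt.
Rule 3 (final cluster simplification): /t/ is the second consonant of a word-final cluster /pt/, so it deletes. /kuvgizoerovuupt/ → kuvgizoerovuup.

kuvgizoerovuup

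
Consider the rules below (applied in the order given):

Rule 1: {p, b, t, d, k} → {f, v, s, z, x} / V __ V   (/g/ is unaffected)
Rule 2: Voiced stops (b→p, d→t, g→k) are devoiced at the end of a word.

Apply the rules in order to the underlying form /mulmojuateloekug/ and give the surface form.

Rule 1 (intervocalic spirantization): /t/ is a stop between vowels /a/ and /e/, so it spirantizes to the fricative [s]. /k/ is a stop between vowels /e/ and /u/, so it spirantizes to the fricative [x]. /mulmojuateloekug/ → mulmojuaseloexug.
Rule 2 (final devoicing): /g/ is a voiced stop in word-final position, so it devoices to [k]. /mulmojuaseloexug/ → mulmojuaseloexuk.

mulmojuaseloexuk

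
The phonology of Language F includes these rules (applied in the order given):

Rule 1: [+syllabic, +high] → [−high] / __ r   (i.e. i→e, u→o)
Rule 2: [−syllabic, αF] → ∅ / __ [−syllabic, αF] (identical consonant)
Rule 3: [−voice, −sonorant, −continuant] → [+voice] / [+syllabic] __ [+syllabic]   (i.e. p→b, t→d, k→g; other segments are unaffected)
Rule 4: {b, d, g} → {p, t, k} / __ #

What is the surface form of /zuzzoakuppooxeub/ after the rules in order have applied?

Rule 1 (pre-rhotic lowering): no segment meets the environment; /zuzzoakuppooxeub/ is unchanged.
Rule 2 (degemination): /zz/ is a geminate; the first /z/ deletes. /pp/ is a geminate; the first /p/ deletes. /zuzzoakuppooxeub/ → zuzoakupooxeub.
Rule 3 (intervocalic voicing): /k/ is a voiceless stop between vowels /a/ and /u/, so it voices to [g]. /p/ is a voiceless stop between vowels /u/ and /o/, so it voices to [b]. /zuzoakupooxeub/ → zuzoagubooxeub.
Rule 4 (final devoicing): /b/ is a voiced stop in word-final position, so it devoices to [p]. /zuzoagubooxeub/ → zuzoagubooxeup.

zuzoagubooxeup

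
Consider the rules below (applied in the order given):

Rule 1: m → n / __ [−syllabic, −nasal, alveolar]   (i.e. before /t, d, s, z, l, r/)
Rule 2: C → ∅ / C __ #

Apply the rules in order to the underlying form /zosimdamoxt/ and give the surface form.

zosindamox

Rule 1 (nasal place assimilation): /m/ precedes the alveolar consonant /d/, so it assimilates in place to [n]. /zosimdamoxt/ → zosindamoxt.
Rule 2 (final cluster simplification): /t/ is the second consonant of a word-final cluster /xt/, so it deletes. /zosindamoxt/ → zosindamox.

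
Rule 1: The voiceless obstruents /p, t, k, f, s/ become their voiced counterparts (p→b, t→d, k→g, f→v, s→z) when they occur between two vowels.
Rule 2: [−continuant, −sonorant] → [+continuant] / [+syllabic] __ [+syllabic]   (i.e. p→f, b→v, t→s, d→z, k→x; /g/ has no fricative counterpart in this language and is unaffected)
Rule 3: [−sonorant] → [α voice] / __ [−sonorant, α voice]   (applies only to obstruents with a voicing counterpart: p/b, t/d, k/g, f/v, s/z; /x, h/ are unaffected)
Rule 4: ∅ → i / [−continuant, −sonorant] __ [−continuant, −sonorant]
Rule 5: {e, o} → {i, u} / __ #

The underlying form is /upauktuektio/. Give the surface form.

uvaukituekitiu

Rule 1 (intervocalic voicing): /p/ is a voiceless obstruent between vowels /u/ and /a/, so it voices to [b]. /upauktuektio/ → ubauktuektio.
Rule 2 (intervocalic spirantization): /b/ is a stop between vowels /u/ and /a/, so it spirantizes to the fricative [v]. /ubauktuektio/ → uvauktuektio.
Rule 3 (regressive voicing assimilation): no segment meets the environment; /uvauktuektio/ is unchanged.
Rule 4 (stop-cluster i-epenthesis): /k/ and /t/ form a stop–stop cluster, so [i] is inserted between them. /k/ and /t/ form a stop–stop cluster, so [i] is inserted between them. /uvauktuektio/ → uvaukituekitio.
Rule 5 (final vowel raising): /o/ is a mid vowel in word-final position, so it raises to [u]. /uvaukituekitio/ → uvaukituekitiu.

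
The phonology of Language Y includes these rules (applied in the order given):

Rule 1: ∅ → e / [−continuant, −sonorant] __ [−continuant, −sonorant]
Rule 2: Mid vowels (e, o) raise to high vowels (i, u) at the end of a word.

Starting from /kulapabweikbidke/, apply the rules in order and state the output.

kulapabweikebideki

Rule 1 (stop-cluster e-epenthesis): /k/ and /b/ form a stop–stop cluster, so [e] is inserted between them. /d/ and /k/ form a stop–stop cluster, so [e] is inserted between them. /kulapabweikbidke/ → kulapabweikebideke.
Rule 2 (final vowel raising): /e/ is a mid vowel in word-final position, so it raises to [i]. /kulapabweikebideke/ → kulapabweikebideki.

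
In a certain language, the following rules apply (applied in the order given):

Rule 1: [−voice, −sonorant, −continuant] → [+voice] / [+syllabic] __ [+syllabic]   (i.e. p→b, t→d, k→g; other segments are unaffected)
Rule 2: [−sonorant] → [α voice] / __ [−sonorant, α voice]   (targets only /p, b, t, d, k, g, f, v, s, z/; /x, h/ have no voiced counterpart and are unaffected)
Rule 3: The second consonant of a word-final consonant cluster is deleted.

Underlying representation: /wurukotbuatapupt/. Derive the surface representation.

wurugodbuadabup

Rule 1 (intervocalic voicing): /k/ is a voiceless stop between vowels /u/ and /o/, so it voices to [g]. /t/ is a voiceless stop between vowels /a/ and /a/, so it voices to [d]. /p/ is a voiceless stop between vowels /a/ and /u/, so it voices to [b]. /wurukotbuatapupt/ → wurugotbuadabupt.
Rule 2 (regressive voicing assimilation): /t/ precedes the voiced obstruent /b/, so it voices to [d] by assimilation. /wurugotbuadabupt/ → wurugodbuadabupt.
Rule 3 (final cluster simplification): /t/ is the second consonant of a word-final cluster /pt/, so it deletes. /wurugodbuadabupt/ → wurugodbuadabup.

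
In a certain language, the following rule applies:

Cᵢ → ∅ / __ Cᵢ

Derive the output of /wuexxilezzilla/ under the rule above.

wuexilezila

/xx/ is a geminate; the first /x/ deletes.
/zz/ is a geminate; the first /z/ deletes.
/ll/ is a geminate; the first /l/ deletes.
The other instances of /w/, /x/, /l/, /z/ do not occur in the required environment and remain unchanged.
Surface form: [wuexilezila].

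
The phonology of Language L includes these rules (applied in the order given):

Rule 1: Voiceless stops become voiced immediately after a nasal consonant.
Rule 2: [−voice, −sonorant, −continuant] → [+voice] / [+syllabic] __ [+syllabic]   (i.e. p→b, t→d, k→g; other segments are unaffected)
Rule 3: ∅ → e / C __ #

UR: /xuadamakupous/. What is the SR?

Rule 1 (post-nasal voicing): no segment meets the environment; /xuadamakupous/ is unchanged.
Rule 2 (intervocalic voicing): /k/ is a voiceless stop between vowels /a/ and /u/, so it voices to [g]. /p/ is a voiceless stop between vowels /u/ and /o/, so it voices to [b]. /xuadamakupous/ → xuadamagubous.
Rule 3 (final e-epenthesis): the form ends in the consonant /s/, so [e] is inserted word-finally. /xuadamagubous/ → xuadamagubouse.

xuadamagubouse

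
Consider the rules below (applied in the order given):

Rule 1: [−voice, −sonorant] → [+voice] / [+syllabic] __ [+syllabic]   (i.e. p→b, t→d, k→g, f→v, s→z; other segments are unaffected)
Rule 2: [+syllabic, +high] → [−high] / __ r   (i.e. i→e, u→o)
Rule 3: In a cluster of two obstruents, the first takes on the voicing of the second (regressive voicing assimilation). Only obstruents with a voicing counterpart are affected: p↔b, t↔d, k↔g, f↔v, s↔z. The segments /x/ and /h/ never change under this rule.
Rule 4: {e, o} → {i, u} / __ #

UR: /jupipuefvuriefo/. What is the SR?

jubibuevvorievu

Rule 1 (intervocalic voicing): /p/ is a voiceless obstruent between vowels /u/ and /i/, so it voices to [b]. /p/ is a voiceless obstruent between vowels /i/ and /u/, so it voices to [b]. /f/ is a voiceless obstruent between vowels /e/ and /o/, so it voices to [v]. /jupipuefvuriefo/ → jubibuefvurievo.
Rule 2 (pre-rhotic lowering): /u/ is a high vowel immediately before /r/, so it lowers to [o]. /jubibuefvurievo/ → jubibuefvorievo.
Rule 3 (regressive voicing assimilation): /f/ precedes the voiced obstruent /v/, so it voices to [v] by assimilation. /jubibuefvorievo/ → jubibuevvorievo.
Rule 4 (final vowel raising): /o/ is a mid vowel in word-final position, so it raises to [u]. /jubibuevvorievo/ → jubibuevvorievu.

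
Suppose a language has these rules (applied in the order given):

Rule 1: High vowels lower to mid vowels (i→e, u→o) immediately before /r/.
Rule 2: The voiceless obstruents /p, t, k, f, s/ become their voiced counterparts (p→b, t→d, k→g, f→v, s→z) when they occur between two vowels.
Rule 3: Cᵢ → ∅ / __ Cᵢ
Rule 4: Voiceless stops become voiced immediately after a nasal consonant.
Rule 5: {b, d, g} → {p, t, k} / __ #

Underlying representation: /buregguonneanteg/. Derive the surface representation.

Rule 1 (pre-rhotic lowering): /u/ is a high vowel immediately before /r/, so it lowers to [o]. /buregguonneanteg/ → boregguonneanteg.
Rule 2 (intervocalic voicing): no segment meets the environment; /boregguonneanteg/ is unchanged.
Rule 3 (degemination): /gg/ is a geminate; the first /g/ deletes. /nn/ is a geminate; the first /n/ deletes. /boregguonneanteg/ → boreguoneanteg.
Rule 4 (post-nasal voicing): /t/ is a voiceless stop immediately after the nasal /n/, so it voices to [d]. /boreguoneanteg/ → boreguoneandeg.
Rule 5 (final devoicing): /g/ is a voiced stop in word-final position, so it devoices to [k]. /boreguoneandeg/ → boreguoneandek.

boreguoneandek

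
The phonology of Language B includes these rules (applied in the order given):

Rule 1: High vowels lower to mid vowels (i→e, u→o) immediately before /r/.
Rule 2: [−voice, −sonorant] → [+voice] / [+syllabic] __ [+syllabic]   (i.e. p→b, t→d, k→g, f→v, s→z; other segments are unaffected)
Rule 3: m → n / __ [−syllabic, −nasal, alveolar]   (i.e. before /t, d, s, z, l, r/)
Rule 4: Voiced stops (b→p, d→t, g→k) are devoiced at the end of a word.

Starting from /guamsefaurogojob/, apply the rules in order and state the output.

Rule 1 (pre-rhotic lowering): /u/ is a high vowel immediately before /r/, so it lowers to [o]. /guamsefaurogojob/ → guamsefaorogojob.
Rule 2 (intervocalic voicing): /f/ is a voiceless obstruent between vowels /e/ and /a/, so it voices to [v]. /guamsefaorogojob/ → guamsevaorogojob.
Rule 3 (nasal place assimilation): /m/ precedes the alveolar consonant /s/, so it assimilates in place to [n]. /guamsevaorogojob/ → guansevaorogojob.
Rule 4 (final devoicing): /b/ is a voiced stop in word-final position, so it devoices to [p]. /guansevaorogojob/ → guansevaorogojop.

guansevaorogojop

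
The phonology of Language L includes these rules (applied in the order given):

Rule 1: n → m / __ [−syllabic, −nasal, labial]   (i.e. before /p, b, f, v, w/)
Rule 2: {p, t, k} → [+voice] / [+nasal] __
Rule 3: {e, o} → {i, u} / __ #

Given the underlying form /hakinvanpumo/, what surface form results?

Rule 1 (nasal place assimilation): /n/ precedes the labial consonant /v/, so it assimilates in place to [m]. /n/ precedes the labial consonant /p/, so it assimilates in place to [m]. /hakinvanpumo/ → hakimvampumo.
Rule 2 (post-nasal voicing): /p/ is a voiceless stop immediately after the nasal /m/, so it voices to [b]. /hakimvampumo/ → hakimvambumo.
Rule 3 (final vowel raising): /o/ is a mid vowel in word-final position, so it raises to [u]. /hakimvambumo/ → hakimvambumu.

hakimvambumu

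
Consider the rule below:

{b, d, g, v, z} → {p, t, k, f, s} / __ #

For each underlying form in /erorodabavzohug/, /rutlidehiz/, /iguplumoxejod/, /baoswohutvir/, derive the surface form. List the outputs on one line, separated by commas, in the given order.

/erorodabavzohug/: /g/ is a voiced obstruent in word-final position, so it devoices to [k]. → [erorodabavzohuk].
/rutlidehiz/: /z/ is a voiced obstruent in word-final position, so it devoices to [s]. → [rutlidehis].
/iguplumoxejod/: /d/ is a voiced obstruent in word-final position, so it devoices to [t]. → [iguplumoxejot].
/baoswohutvir/: the rule's environment is not met; surfaces unchanged as [baoswohutvir].

erorodabavzohuk, rutlidehis, iguplumoxejot, baoswohutvir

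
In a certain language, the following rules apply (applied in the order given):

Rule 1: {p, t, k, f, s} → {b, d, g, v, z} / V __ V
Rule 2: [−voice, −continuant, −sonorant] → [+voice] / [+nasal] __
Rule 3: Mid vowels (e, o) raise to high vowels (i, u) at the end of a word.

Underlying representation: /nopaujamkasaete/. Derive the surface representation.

nobaujamgazaedi

Rule 1 (intervocalic voicing): /p/ is a voiceless obstruent between vowels /o/ and /a/, so it voices to [b]. /s/ is a voiceless obstruent between vowels /a/ and /a/, so it voices to [z]. /t/ is a voiceless obstruent between vowels /e/ and /e/, so it voices to [d]. /nopaujamkasaete/ → nobaujamkazaede.
Rule 2 (post-nasal voicing): /k/ is a voiceless stop immediately after the nasal /m/, so it voices to [g]. /nobaujamkazaede/ → nobaujamgazaede.
Rule 3 (final vowel raising): /e/ is a mid vowel in word-final position, so it raises to [i]. /nobaujamgazaede/ → nobaujamgazaedi.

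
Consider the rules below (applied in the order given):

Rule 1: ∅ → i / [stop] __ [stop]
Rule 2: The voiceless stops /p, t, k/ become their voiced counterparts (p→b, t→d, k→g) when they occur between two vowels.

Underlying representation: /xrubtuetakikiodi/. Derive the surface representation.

Rule 1 (stop-cluster i-epenthesis): /b/ and /t/ form a stop–stop cluster, so [i] is inserted between them. /xrubtuetakikiodi/ → xrubituetakikiodi.
Rule 2 (intervocalic voicing): /t/ is a voiceless stop between vowels /i/ and /u/, so it voices to [d]. /t/ is a voiceless stop between vowels /e/ and /a/, so it voices to [d]. /k/ is a voiceless stop between vowels /a/ and /i/, so it voices to [g]. /k/ is a voiceless stop between vowels /i/ and /i/, so it voices to [g]. /xrubituetakikiodi/ → xrubiduedagigiodi.

xrubiduedagigiodi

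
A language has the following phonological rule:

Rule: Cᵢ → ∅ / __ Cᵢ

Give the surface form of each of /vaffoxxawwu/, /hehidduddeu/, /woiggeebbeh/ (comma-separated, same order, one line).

/vaffoxxawwu/: /ff/ is a geminate; the first /f/ deletes. /xx/ is a geminate; the first /x/ deletes. /ww/ is a geminate; the first /w/ deletes. → [vafoxawu].
/hehidduddeu/: /dd/ is a geminate; the first /d/ deletes. /dd/ is a geminate; the first /d/ deletes. → [hehidudeu].
/woiggeebbeh/: /gg/ is a geminate; the first /g/ deletes. /bb/ is a geminate; the first /b/ deletes. → [woigeebeh].

vafoxawu, hehidudeu, woigeebeh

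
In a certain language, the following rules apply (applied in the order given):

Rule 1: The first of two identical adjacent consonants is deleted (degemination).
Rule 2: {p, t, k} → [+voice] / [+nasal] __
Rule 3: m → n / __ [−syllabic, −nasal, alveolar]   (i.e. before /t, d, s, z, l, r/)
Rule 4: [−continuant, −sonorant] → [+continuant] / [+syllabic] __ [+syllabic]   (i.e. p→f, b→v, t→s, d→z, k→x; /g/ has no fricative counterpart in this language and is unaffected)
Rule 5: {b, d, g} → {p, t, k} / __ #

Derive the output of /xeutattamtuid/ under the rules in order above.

xeusasanduit

Rule 1 (degemination): /tt/ is a geminate; the first /t/ deletes. /xeutattamtuid/ → xeutatamtuid.
Rule 2 (post-nasal voicing): /t/ is a voiceless stop immediately after the nasal /m/, so it voices to [d]. /xeutatamtuid/ → xeutatamduid.
Rule 3 (nasal place assimilation): /m/ precedes the alveolar consonant /d/, so it assimilates in place to [n]. /xeutatamduid/ → xeutatanduid.
Rule 4 (intervocalic spirantization): /t/ is a stop between vowels /u/ and /a/, so it spirantizes to the fricative [s]. /t/ is a stop between vowels /a/ and /a/, so it spirantizes to the fricative [s]. /xeutatanduid/ → xeusasanduid.
Rule 5 (final devoicing): /d/ is a voiced stop in word-final position, so it devoices to [t]. /xeusasanduid/ → xeusasanduit.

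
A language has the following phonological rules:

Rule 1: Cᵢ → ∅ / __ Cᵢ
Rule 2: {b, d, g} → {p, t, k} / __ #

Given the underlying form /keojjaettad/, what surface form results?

Rule 1 (degemination): /jj/ is a geminate; the first /j/ deletes. /tt/ is a geminate; the first /t/ deletes. /keojjaettad/ → keojaetad.
Rule 2 (final devoicing): /d/ is a voiced stop in word-final position, so it devoices to [t]. /keojaetad/ → keojaetat.

keojaetat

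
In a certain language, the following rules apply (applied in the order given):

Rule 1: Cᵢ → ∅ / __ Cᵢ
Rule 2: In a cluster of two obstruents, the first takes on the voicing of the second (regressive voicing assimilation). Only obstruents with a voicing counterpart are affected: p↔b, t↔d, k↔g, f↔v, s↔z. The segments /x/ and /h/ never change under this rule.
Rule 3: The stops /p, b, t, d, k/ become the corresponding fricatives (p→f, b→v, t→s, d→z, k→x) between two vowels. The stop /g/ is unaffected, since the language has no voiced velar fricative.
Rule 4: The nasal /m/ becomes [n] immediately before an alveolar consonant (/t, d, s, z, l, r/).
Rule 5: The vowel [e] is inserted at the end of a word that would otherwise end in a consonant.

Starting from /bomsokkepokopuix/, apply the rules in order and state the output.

bonsoxefoxofuixe

Rule 1 (degemination): /kk/ is a geminate; the first /k/ deletes. /bomsokkepokopuix/ → bomsokepokopuix.
Rule 2 (regressive voicing assimilation): no segment meets the environment; /bomsokepokopuix/ is unchanged.
Rule 3 (intervocalic spirantization): /k/ is a stop between vowels /o/ and /e/, so it spirantizes to the fricative [x]. /p/ is a stop between vowels /e/ and /o/, so it spirantizes to the fricative [f]. /k/ is a stop between vowels /o/ and /o/, so it spirantizes to the fricative [x]. /p/ is a stop between vowels /o/ and /u/, so it spirantizes to the fricative [f]. /bomsokepokopuix/ → bomsoxefoxofuix.
Rule 4 (nasal place assimilation): /m/ precedes the alveolar consonant /s/, so it assimilates in place to [n]. /bomsoxefoxofuix/ → bonsoxefoxofuix.
Rule 5 (final e-epenthesis): the form ends in the consonant /x/, so [e] is inserted word-finally. /bonsoxefoxofuix/ → bonsoxefoxofuixe.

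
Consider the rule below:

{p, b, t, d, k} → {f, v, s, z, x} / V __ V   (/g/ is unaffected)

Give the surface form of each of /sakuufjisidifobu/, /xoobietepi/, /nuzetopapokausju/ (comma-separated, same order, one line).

saxuufjisizifovu, xooviesefi, nuzesofafoxausju

/sakuufjisidifobu/: /k/ is a stop between vowels /a/ and /u/, so it spirantizes to the fricative [x]. /d/ is a stop between vowels /i/ and /i/, so it spirantizes to the fricative [z]. /b/ is a stop between vowels /o/ and /u/, so it spirantizes to the fricative [v]. → [saxuufjisizifovu].
/xoobietepi/: /b/ is a stop between vowels /o/ and /i/, so it spirantizes to the fricative [v]. /t/ is a stop between vowels /e/ and /e/, so it spirantizes to the fricative [s]. /p/ is a stop between vowels /e/ and /i/, so it spirantizes to the fricative [f]. → [xooviesefi].
/nuzetopapokausju/: /t/ is a stop between vowels /e/ and /o/, so it spirantizes to the fricative [s]. /p/ is a stop between vowels /o/ and /a/, so it spirantizes to the fricative [f]. /p/ is a stop between vowels /a/ and /o/, so it spirantizes to the fricative [f]. /k/ is a stop between vowels /o/ and /a/, so it spirantizes to the fricative [x]. → [nuzesofafoxausju].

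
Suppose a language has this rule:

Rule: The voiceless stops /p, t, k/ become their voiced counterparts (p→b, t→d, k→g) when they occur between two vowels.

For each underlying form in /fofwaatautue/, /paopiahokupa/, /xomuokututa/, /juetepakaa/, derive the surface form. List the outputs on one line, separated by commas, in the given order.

fofwaadaudue, paobiahoguba, xomuogududa, juedebagaa

/fofwaatautue/: /t/ is a voiceless stop between vowels /a/ and /a/, so it voices to [d]. /t/ is a voiceless stop between vowels /u/ and /u/, so it voices to [d]. → [fofwaadaudue].
/paopiahokupa/: /p/ is a voiceless stop between vowels /o/ and /i/, so it voices to [b]. /k/ is a voiceless stop between vowels /o/ and /u/, so it voices to [g]. /p/ is a voiceless stop between vowels /u/ and /a/, so it voices to [b]. → [paobiahoguba].
/xomuokututa/: /k/ is a voiceless stop between vowels /o/ and /u/, so it voices to [g]. /t/ is a voiceless stop between vowels /u/ and /u/, so it voices to [d]. /t/ is a voiceless stop between vowels /u/ and /a/, so it voices to [d]. → [xomuogududa].
/juetepakaa/: /t/ is a voiceless stop between vowels /e/ and /e/, so it voices to [d]. /p/ is a voiceless stop between vowels /e/ and /a/, so it voices to [b]. /k/ is a voiceless stop between vowels /a/ and /a/, so it voices to [g]. → [juedebagaa].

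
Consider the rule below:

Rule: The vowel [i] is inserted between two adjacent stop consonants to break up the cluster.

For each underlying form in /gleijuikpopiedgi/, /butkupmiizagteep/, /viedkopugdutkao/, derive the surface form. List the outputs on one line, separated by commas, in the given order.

gleijuikipopiedigi, butikupmiizagiteep, viedikopugidutikao

/gleijuikpopiedgi/: /k/ and /p/ form a stop–stop cluster, so [i] is inserted between them. /d/ and /g/ form a stop–stop cluster, so [i] is inserted between them. → [gleijuikipopiedigi].
/butkupmiizagteep/: /t/ and /k/ form a stop–stop cluster, so [i] is inserted between them. /g/ and /t/ form a stop–stop cluster, so [i] is inserted between them. → [butikupmiizagiteep].
/viedkopugdutkao/: /d/ and /k/ form a stop–stop cluster, so [i] is inserted between them. /g/ and /d/ form a stop–stop cluster, so [i] is inserted between them. /t/ and /k/ form a stop–stop cluster, so [i] is inserted between them. → [viedikopugidutikao].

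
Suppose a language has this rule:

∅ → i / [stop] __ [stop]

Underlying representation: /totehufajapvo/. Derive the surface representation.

totehufajapvo

No segment of /totehufajapvo/ meets the structural description of the rule, so the form surfaces unchanged.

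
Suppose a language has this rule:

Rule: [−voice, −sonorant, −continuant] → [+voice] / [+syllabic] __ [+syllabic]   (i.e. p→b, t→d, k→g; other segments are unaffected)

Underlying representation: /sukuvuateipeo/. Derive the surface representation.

/k/ is a voiceless stop between vowels /u/ and /u/, so it voices to [g].
/t/ is a voiceless stop between vowels /a/ and /e/, so it voices to [d].
/p/ is a voiceless stop between vowels /i/ and /e/, so it voices to [b].
Surface form: [suguvuadeibeo].

suguvuadeibeo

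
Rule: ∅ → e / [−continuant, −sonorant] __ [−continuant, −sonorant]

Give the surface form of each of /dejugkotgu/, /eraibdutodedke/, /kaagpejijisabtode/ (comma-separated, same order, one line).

dejugekotegu, eraibedutodedeke, kaagepejijisabetode

/dejugkotgu/: /g/ and /k/ form a stop–stop cluster, so [e] is inserted between them. /t/ and /g/ form a stop–stop cluster, so [e] is inserted between them. → [dejugekotegu].
/eraibdutodedke/: /b/ and /d/ form a stop–stop cluster, so [e] is inserted between them. /d/ and /k/ form a stop–stop cluster, so [e] is inserted between them. → [eraibedutodedeke].
/kaagpejijisabtode/: /g/ and /p/ form a stop–stop cluster, so [e] is inserted between them. /b/ and /t/ form a stop–stop cluster, so [e] is inserted between them. → [kaagepejijisabetode].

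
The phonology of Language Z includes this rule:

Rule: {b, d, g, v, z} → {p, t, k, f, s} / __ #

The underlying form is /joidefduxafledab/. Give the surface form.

/b/ is a voiced obstruent in word-final position, so it devoices to [p].
Surface form: [joidefduxafledap].

joidefduxafledap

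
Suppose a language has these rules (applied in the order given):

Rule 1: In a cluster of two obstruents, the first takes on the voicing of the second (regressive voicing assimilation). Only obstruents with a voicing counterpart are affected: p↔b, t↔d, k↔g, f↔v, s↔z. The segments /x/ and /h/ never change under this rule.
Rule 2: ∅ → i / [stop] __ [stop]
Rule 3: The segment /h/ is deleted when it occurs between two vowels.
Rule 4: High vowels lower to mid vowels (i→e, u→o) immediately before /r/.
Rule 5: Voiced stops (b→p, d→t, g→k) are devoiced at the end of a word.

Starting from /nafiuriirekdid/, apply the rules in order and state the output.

nafiorieregidit

Rule 1 (regressive voicing assimilation): /k/ precedes the voiced obstruent /d/, so it voices to [g] by assimilation. /nafiuriirekdid/ → nafiuriiregdid.
Rule 2 (stop-cluster i-epenthesis): /g/ and /d/ form a stop–stop cluster, so [i] is inserted between them. /nafiuriiregdid/ → nafiuriiregidid.
Rule 3 (intervocalic h-deletion): no segment meets the environment; /nafiuriiregidid/ is unchanged.
Rule 4 (pre-rhotic lowering): /u/ is a high vowel immediately before /r/, so it lowers to [o]. /i/ is a high vowel immediately before /r/, so it lowers to [e]. /nafiuriiregidid/ → nafiorieregidid.
Rule 5 (final devoicing): /d/ is a voiced stop in word-final position, so it devoices to [t]. /nafiorieregidid/ → nafiorieregidit.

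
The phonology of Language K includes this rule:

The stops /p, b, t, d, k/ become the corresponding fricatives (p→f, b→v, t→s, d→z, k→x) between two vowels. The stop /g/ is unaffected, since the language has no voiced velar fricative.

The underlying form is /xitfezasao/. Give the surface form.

No segment of /xitfezasao/ meets the structural description of the rule, so the form surfaces unchanged.

xitfezasao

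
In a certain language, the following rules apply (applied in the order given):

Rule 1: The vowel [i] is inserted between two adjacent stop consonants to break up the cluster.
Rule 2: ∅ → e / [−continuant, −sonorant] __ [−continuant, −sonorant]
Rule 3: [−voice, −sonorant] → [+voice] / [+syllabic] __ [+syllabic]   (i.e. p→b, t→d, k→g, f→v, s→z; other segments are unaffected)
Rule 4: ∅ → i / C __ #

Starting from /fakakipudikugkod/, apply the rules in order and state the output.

Rule 1 (stop-cluster i-epenthesis): /g/ and /k/ form a stop–stop cluster, so [i] is inserted between them. /fakakipudikugkod/ → fakakipudikugikod.
Rule 2 (stop-cluster e-epenthesis): no segment meets the environment; /fakakipudikugikod/ is unchanged.
Rule 3 (intervocalic voicing): /k/ is a voiceless obstruent between vowels /a/ and /a/, so it voices to [g]. /k/ is a voiceless obstruent between vowels /a/ and /i/, so it voices to [g]. /p/ is a voiceless obstruent between vowels /i/ and /u/, so it voices to [b]. /k/ is a voiceless obstruent between vowels /i/ and /u/, so it voices to [g]. /k/ is a voiceless obstruent between vowels /i/ and /o/, so it voices to [g]. /fakakipudikugikod/ → fagagibudigugigod.
Rule 4 (final i-epenthesis): the form ends in the consonant /d/, so [i] is inserted word-finally. /fagagibudigugigod/ → fagagibudigugigodi.

fagagibudigugigodi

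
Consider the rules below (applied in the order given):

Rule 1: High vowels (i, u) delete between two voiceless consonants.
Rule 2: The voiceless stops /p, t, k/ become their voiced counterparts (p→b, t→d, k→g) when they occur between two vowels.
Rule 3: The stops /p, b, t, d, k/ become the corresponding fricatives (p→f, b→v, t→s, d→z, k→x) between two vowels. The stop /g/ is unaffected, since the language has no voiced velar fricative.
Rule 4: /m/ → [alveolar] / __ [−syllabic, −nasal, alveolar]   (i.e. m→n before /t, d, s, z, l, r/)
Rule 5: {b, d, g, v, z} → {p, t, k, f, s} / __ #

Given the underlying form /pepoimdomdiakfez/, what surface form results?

pevoindondiakfes

Rule 1 (high vowel syncope): no segment meets the environment; /pepoimdomdiakfez/ is unchanged.
Rule 2 (intervocalic voicing): /p/ is a voiceless stop between vowels /e/ and /o/, so it voices to [b]. /pepoimdomdiakfez/ → peboimdomdiakfez.
Rule 3 (intervocalic spirantization): /b/ is a stop between vowels /e/ and /o/, so it spirantizes to the fricative [v]. /peboimdomdiakfez/ → pevoimdomdiakfez.
Rule 4 (nasal place assimilation): /m/ precedes the alveolar consonant /d/, so it assimilates in place to [n]. /m/ precedes the alveolar consonant /d/, so it assimilates in place to [n]. /pevoimdomdiakfez/ → pevoindondiakfez.
Rule 5 (final devoicing): /z/ is a voiced obstruent in word-final position, so it devoices to [s]. /pevoindondiakfez/ → pevoindondiakfes.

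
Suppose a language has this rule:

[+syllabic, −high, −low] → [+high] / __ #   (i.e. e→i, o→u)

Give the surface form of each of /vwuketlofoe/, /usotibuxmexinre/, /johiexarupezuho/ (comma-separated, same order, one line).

/vwuketlofoe/: /e/ is a mid vowel in word-final position, so it raises to [i]. → [vwuketlofoi].
/usotibuxmexinre/: /e/ is a mid vowel in word-final position, so it raises to [i]. → [usotibuxmexinri].
/johiexarupezuho/: /o/ is a mid vowel in word-final position, so it raises to [u]. → [johiexarupezuhu].

vwuketlofoi, usotibuxmexinri, johiexarupezuhu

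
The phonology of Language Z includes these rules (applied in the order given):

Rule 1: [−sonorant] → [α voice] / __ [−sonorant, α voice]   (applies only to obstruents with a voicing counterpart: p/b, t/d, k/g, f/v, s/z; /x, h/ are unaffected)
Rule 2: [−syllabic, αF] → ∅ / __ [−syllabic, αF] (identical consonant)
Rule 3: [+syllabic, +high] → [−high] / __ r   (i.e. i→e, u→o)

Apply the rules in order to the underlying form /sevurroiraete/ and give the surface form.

sevoroeraete

Rule 1 (regressive voicing assimilation): no segment meets the environment; /sevurroiraete/ is unchanged.
Rule 2 (degemination): /rr/ is a geminate; the first /r/ deletes. /sevurroiraete/ → sevuroiraete.
Rule 3 (pre-rhotic lowering): /u/ is a high vowel immediately before /r/, so it lowers to [o]. /i/ is a high vowel immediately before /r/, so it lowers to [e]. /sevuroiraete/ → sevoroeraete.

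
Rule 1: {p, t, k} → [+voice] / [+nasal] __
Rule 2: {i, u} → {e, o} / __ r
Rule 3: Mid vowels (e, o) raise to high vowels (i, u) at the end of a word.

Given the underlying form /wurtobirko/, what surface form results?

wortoberku

Rule 1 (post-nasal voicing): no segment meets the environment; /wurtobirko/ is unchanged.
Rule 2 (pre-rhotic lowering): /u/ is a high vowel immediately before /r/, so it lowers to [o]. /i/ is a high vowel immediately before /r/, so it lowers to [e]. /wurtobirko/ → wortoberko.
Rule 3 (final vowel raising): /o/ is a mid vowel in word-final position, so it raises to [u]. /wortoberko/ → wortoberku.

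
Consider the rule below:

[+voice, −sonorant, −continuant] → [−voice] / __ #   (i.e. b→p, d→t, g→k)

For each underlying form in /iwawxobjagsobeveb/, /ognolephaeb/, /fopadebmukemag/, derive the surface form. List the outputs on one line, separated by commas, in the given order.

/iwawxobjagsobeveb/: /b/ is a voiced stop in word-final position, so it devoices to [p]. → [iwawxobjagsobevep].
/ognolephaeb/: /b/ is a voiced stop in word-final position, so it devoices to [p]. → [ognolephaep].
/fopadebmukemag/: /g/ is a voiced stop in word-final position, so it devoices to [k]. → [fopadebmukemak].

iwawxobjagsobevep, ognolephaep, fopadebmukemak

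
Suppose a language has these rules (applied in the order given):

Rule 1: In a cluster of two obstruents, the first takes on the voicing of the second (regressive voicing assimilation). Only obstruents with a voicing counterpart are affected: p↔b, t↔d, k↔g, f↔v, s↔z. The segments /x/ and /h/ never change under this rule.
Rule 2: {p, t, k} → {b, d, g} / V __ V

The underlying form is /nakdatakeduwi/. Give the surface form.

Rule 1 (regressive voicing assimilation): /k/ precedes the voiced obstruent /d/, so it voices to [g] by assimilation. /nakdatakeduwi/ → nagdatakeduwi.
Rule 2 (intervocalic voicing): /t/ is a voiceless stop between vowels /a/ and /a/, so it voices to [d]. /k/ is a voiceless stop between vowels /a/ and /e/, so it voices to [g]. /nagdatakeduwi/ → nagdadageduwi.

nagdadageduwi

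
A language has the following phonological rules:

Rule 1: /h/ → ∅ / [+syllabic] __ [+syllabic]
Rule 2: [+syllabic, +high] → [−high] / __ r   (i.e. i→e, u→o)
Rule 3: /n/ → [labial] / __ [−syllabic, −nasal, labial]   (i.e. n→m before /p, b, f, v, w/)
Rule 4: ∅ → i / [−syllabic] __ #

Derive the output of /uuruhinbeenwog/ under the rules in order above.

uoruimbeemwogi

Rule 1 (intervocalic h-deletion): /h/ occurs between vowels /u/ and /i/, so it deletes. /uuruhinbeenwog/ → uuruinbeenwog.
Rule 2 (pre-rhotic lowering): /u/ is a high vowel immediately before /r/, so it lowers to [o]. /uuruinbeenwog/ → uoruinbeenwog.
Rule 3 (nasal place assimilation): /n/ precedes the labial consonant /b/, so it assimilates in place to [m]. /n/ precedes the labial consonant /w/, so it assimilates in place to [m]. /uoruinbeenwog/ → uoruimbeemwog.
Rule 4 (final i-epenthesis): the form ends in the consonant /g/, so [i] is inserted word-finally. /uoruimbeemwog/ → uoruimbeemwogi.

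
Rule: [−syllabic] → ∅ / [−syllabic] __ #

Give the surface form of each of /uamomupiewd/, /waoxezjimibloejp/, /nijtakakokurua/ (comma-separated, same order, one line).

uamomupiew, waoxezjimibloej, nijtakakokurua

/uamomupiewd/: /d/ is the second consonant of a word-final cluster /wd/, so it deletes. → [uamomupiew].
/waoxezjimibloejp/: /p/ is the second consonant of a word-final cluster /jp/, so it deletes. → [waoxezjimibloej].
/nijtakakokurua/: the rule's environment is not met; surfaces unchanged as [nijtakakokurua].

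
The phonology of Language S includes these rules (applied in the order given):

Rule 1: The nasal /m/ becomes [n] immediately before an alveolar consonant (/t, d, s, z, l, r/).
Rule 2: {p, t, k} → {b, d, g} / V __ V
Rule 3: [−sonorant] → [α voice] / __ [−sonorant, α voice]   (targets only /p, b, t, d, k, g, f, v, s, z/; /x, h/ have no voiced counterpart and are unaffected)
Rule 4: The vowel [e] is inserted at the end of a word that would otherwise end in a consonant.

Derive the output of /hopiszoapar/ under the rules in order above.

Rule 1 (nasal place assimilation): no segment meets the environment; /hopiszoapar/ is unchanged.
Rule 2 (intervocalic voicing): /p/ is a voiceless stop between vowels /o/ and /i/, so it voices to [b]. /p/ is a voiceless stop between vowels /a/ and /a/, so it voices to [b]. /hopiszoapar/ → hobiszoabar.
Rule 3 (regressive voicing assimilation): /s/ precedes the voiced obstruent /z/, so it voices to [z] by assimilation. /hobiszoabar/ → hobizzoabar.
Rule 4 (final e-epenthesis): the form ends in the consonant /r/, so [e] is inserted word-finally. /hobizzoabar/ → hobizzoabare.

hobizzoabare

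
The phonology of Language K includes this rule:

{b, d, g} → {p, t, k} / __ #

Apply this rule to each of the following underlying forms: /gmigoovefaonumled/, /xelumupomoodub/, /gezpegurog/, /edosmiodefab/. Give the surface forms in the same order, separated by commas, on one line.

/gmigoovefaonumled/: /d/ is a voiced stop in word-final position, so it devoices to [t]. → [gmigoovefaonumlet].
/xelumupomoodub/: /b/ is a voiced stop in word-final position, so it devoices to [p]. → [xelumupomoodup].
/gezpegurog/: /g/ is a voiced stop in word-final position, so it devoices to [k]. → [gezpegurok].
/edosmiodefab/: /b/ is a voiced stop in word-final position, so it devoices to [p]. → [edosmiodefap].

gmigoovefaonumlet, xelumupomoodup, gezpegurok, edosmiodefap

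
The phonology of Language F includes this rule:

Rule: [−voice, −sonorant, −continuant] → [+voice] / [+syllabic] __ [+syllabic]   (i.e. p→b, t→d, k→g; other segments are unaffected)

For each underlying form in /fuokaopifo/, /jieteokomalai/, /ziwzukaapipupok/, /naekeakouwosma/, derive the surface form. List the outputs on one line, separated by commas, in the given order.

fuogaobifo, jiedeogomalai, ziwzugaabibubok, naegeagouwosma

/fuokaopifo/: /k/ is a voiceless stop between vowels /o/ and /a/, so it voices to [g]. /p/ is a voiceless stop between vowels /o/ and /i/, so it voices to [b]. → [fuogaobifo].
/jieteokomalai/: /t/ is a voiceless stop between vowels /e/ and /e/, so it voices to [d]. /k/ is a voiceless stop between vowels /o/ and /o/, so it voices to [g]. → [jiedeogomalai].
/ziwzukaapipupok/: /k/ is a voiceless stop between vowels /u/ and /a/, so it voices to [g]. /p/ is a voiceless stop between vowels /a/ and /i/, so it voices to [b]. /p/ is a voiceless stop between vowels /i/ and /u/, so it voices to [b]. /p/ is a voiceless stop between vowels /u/ and /o/, so it voices to [b]. → [ziwzugaabibubok].
/naekeakouwosma/: /k/ is a voiceless stop between vowels /e/ and /e/, so it voices to [g]. /k/ is a voiceless stop between vowels /a/ and /o/, so it voices to [g]. → [naegeagouwosma].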